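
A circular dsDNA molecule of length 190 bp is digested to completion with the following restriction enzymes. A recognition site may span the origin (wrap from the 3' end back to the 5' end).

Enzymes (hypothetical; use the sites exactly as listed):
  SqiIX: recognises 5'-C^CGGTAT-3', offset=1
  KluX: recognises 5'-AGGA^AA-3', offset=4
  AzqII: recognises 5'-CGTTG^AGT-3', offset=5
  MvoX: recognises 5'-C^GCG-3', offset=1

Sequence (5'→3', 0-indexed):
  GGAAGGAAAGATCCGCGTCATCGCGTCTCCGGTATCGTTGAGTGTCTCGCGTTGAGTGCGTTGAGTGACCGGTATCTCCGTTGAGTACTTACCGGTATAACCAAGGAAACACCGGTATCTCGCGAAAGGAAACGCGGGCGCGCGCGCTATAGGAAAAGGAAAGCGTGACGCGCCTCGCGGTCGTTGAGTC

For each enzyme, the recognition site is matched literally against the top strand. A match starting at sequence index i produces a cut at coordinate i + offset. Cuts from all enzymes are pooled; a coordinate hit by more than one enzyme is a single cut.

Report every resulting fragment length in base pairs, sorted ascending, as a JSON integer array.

Per-enzyme occurrences:
  SqiIX CCGGTAT/1: at [28, 68, 91, 111] ⇒ [29, 69, 92, 112]
  KluX AGGAAA/4: at [3, 103, 126, 150, 156] ⇒ [7, 107, 130, 154, 160]
  AzqII CGTTGAGT/5: at [35, 49, 58, 78, 181] ⇒ [40, 54, 63, 83, 186]
  MvoX CGCG/1: at [13, 21, 47, 120, 132, 138, 140, 142, 168, 175] ⇒ [14, 22, 48, 121, 133, 139, 141, 143, 169, 176]

All cut coordinates (distinct, sorted): [7, 14, 22, 29, 40, 48, 54, 63, 69, 83, 92, 107, 112, 121, 130, 133, 139, 141, 143, 154, 160, 169, 176, 186]

Fragments:
  7→14: 7 bp
  14→22: 8 bp
  22→29: 7 bp
  29→40: 11 bp
  40→48: 8 bp
  48→54: 6 bp
  54→63: 9 bp
  63→69: 6 bp
  69→83: 14 bp
  83→92: 9 bp
  92→107: 15 bp
  107→112: 5 bp
  112→121: 9 bp
  121→130: 9 bp
  130→133: 3 bp
  133→139: 6 bp
  139→141: 2 bp
  141→143: 2 bp
  143→154: 11 bp
  154→160: 6 bp
  160→169: 9 bp
  169→176: 7 bp
  176→186: 10 bp
  186→7 (wrap): 190-186+7 = 11 bp

[2,2,3,5,6,6,6,6,7,7,7,8,8,9,9,9,9,9,10,11,11,11,14,15]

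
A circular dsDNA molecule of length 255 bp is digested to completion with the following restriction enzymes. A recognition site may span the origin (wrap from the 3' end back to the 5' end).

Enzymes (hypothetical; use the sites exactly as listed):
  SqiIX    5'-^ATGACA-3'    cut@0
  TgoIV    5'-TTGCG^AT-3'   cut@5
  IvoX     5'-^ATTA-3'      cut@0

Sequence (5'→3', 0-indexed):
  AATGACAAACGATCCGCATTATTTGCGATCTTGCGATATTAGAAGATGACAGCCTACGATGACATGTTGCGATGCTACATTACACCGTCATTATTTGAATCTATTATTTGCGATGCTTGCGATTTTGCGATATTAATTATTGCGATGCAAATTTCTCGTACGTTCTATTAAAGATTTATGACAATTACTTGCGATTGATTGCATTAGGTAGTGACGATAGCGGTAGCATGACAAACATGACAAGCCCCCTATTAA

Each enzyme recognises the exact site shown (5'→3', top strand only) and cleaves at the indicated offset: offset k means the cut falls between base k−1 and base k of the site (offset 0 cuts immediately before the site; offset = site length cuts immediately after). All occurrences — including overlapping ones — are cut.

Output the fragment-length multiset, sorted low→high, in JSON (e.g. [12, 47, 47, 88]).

[2,2,4,6,6,7,8,8,8,9,9,9,9,10,10,10,11,11,13,13,13,14,16,22,25]

Scan for sites:
  SqiIX ATGACA/0: at [1, 45, 58, 177, 227, 236] ⇒ [1, 45, 58, 177, 227, 236]
  TgoIV TTGCGAT/5: at [22, 30, 66, 107, 116, 124, 139, 188] ⇒ [27, 35, 71, 112, 121, 129, 144, 193]
  IvoX ATTA/0: at [17, 37, 78, 89, 102, 131, 135, 166, 183, 202, 250] ⇒ [17, 37, 78, 89, 102, 131, 135, 166, 183, 202, 250]

All cut coordinates (distinct, sorted): [1, 17, 27, 35, 37, 45, 58, 71, 78, 89, 102, 112, 121, 129, 131, 135, 144, 166, 177, 183, 193, 202, 227, 236, 250]

Fragment lengths:
  1→17: 16 bp
  17→27: 10 bp
  27→35: 8 bp
  35→37: 2 bp
  37→45: 8 bp
  45→58: 13 bp
  58→71: 13 bp
  71→78: 7 bp
  78→89: 11 bp
  89→102: 13 bp
  102→112: 10 bp
  112→121: 9 bp
  121→129: 8 bp
  129→131: 2 bp
  131→135: 4 bp
  135→144: 9 bp
  144→166: 22 bp
  166→177: 11 bp
  177→183: 6 bp
  183→193: 10 bp
  193→202: 9 bp
  202→227: 25 bp
  227→236: 9 bp
  236→250: 14 bp
  250→1 (wrap): 255-250+1 = 6 bp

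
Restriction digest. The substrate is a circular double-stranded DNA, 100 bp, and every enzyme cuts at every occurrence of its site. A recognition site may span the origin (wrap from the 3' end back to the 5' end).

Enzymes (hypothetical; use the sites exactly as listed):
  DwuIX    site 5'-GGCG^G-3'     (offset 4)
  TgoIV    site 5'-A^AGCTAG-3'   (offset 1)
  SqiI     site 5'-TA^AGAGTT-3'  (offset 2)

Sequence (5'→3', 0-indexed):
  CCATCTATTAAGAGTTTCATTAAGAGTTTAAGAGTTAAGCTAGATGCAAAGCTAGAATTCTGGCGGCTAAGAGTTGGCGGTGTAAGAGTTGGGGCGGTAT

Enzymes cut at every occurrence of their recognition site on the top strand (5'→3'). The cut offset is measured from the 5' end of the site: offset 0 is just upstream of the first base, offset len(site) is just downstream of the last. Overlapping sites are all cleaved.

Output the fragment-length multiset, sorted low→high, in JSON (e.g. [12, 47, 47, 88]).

[4,5,7,8,10,12,12,12,14,16]

Scan for sites:
  DwuIX (GGCGG, off=4): starts [61, 75, 92] → cuts [65, 79, 96]
  TgoIV (AAGCTAG, off=1): starts [36, 48] → cuts [37, 49]
  SqiI (TAAGAGTT, off=2): starts [8, 20, 28, 67, 82] → cuts [10, 22, 30, 69, 84]

All cut coordinates (distinct, sorted): [10, 22, 30, 37, 49, 65, 69, 79, 84, 96]

Fragment lengths:
  10→22: 12 bp
  22→30: 8 bp
  30→37: 7 bp
  37→49: 12 bp
  49→65: 16 bp
  65→69: 4 bp
  69→79: 10 bp
  79→84: 5 bp
  84→96: 12 bp
  96→10 (wrap): 100-96+10 = 14 bp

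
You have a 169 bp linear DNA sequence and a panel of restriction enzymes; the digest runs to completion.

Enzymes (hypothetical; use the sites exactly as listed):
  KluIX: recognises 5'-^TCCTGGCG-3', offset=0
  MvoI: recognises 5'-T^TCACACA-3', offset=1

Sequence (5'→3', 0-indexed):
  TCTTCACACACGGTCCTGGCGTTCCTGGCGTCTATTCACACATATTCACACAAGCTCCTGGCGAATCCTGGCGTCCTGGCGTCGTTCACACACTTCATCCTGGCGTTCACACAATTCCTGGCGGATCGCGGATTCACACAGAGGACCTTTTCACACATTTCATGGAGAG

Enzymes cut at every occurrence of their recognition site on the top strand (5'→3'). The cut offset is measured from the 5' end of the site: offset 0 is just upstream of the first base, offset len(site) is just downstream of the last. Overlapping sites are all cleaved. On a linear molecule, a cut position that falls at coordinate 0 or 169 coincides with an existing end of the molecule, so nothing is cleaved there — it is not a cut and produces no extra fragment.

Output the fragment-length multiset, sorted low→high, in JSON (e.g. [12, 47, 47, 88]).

Per-enzyme occurrences:
  KluIX (TCCTGGCG, off=0): starts [13, 22, 55, 65, 73, 97, 115] → cuts [13, 22, 55, 65, 73, 97, 115]
  MvoI (TTCACACA, off=1): starts [2, 34, 44, 84, 105, 132, 149] → cuts [3, 35, 45, 85, 106, 133, 150]

All cut coordinates (distinct, sorted): [3, 13, 22, 35, 45, 55, 65, 73, 85, 97, 106, 115, 133, 150]

Fragment lengths:
  [0,3): 3 bp
  [3,13): 10 bp
  [13,22): 9 bp
  [22,35): 13 bp
  [35,45): 10 bp
  [45,55): 10 bp
  [55,65): 10 bp
  [65,73): 8 bp
  [73,85): 12 bp
  [85,97): 12 bp
  [97,106): 9 bp
  [106,115): 9 bp
  [115,133): 18 bp
  [133,150): 17 bp
  [150,169): 19 bp

[3,8,9,9,9,10,10,10,10,12,12,13,17,18,19]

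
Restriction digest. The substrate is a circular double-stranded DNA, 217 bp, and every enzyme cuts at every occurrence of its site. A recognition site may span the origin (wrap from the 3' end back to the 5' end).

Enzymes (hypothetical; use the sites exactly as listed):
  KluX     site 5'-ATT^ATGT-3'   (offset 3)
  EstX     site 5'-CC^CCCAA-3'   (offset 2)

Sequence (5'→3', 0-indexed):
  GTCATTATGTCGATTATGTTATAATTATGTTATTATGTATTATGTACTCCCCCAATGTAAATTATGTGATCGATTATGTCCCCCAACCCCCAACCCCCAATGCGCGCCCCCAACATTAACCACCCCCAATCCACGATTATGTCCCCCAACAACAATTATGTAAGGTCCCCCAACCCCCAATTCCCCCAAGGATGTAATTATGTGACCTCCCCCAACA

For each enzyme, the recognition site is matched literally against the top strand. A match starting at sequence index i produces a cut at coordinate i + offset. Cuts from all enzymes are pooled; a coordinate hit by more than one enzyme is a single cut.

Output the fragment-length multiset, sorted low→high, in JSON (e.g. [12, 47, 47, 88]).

[6,6,7,7,7,7,8,9,9,9,11,11,11,12,13,13,13,13,14,15,16]

Per-enzyme occurrences:
  KluX (ATTATGT, off=3): starts [3, 12, 23, 31, 38, 60, 72, 135, 154, 196] → cuts [6, 15, 26, 34, 41, 63, 75, 138, 157, 199]
  EstX (CCCCCAA, off=2): starts [48, 79, 86, 93, 106, 122, 142, 166, 173, 182, 208] → cuts [50, 81, 88, 95, 108, 124, 144, 168, 175, 184, 210]

Pooled cuts: [6, 15, 26, 34, 41, 50, 63, 75, 81, 88, 95, 108, 124, 138, 144, 157, 168, 175, 184, 199, 210]

Fragments:
  6→15: 9 bp
  15→26: 11 bp
  26→34: 8 bp
  34→41: 7 bp
  41→50: 9 bp
  50→63: 13 bp
  63→75: 12 bp
  75→81: 6 bp
  81→88: 7 bp
  88→95: 7 bp
  95→108: 13 bp
  108→124: 16 bp
  124→138: 14 bp
  138→144: 6 bp
  144→157: 13 bp
  157→168: 11 bp
  168→175: 7 bp
  175→184: 9 bp
  184→199: 15 bp
  199→210: 11 bp
  210→6 (wrap): 217-210+6 = 13 bp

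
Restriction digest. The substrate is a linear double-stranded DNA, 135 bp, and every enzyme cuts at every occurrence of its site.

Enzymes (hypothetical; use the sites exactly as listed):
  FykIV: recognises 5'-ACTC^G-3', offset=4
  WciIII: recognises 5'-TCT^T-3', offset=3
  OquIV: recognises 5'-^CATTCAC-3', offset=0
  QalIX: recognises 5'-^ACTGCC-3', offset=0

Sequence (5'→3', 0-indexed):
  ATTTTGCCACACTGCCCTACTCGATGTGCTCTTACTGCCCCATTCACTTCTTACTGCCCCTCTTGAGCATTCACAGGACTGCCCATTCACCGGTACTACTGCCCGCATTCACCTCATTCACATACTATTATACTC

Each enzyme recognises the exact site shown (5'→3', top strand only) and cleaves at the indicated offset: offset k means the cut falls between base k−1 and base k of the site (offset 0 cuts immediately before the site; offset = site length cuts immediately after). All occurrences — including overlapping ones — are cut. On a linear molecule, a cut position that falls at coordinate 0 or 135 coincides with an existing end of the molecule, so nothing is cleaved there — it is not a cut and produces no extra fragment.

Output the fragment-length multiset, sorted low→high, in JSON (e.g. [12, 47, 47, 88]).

[1,1,4,6,7,8,9,10,10,10,11,11,12,14,21]

Site scan:
  FykIV (ACTCG, off=4): starts [18] → cuts [22]
  WciIII (TCTT, off=3): starts [29, 48, 60] → cuts [32, 51, 63]
  OquIV (CATTCAC, off=0): starts [40, 67, 83, 105, 114] → cuts [40, 67, 83, 105, 114]
  QalIX (ACTGCC, off=0): starts [10, 33, 52, 77, 97] → cuts [10, 33, 52, 77, 97]

All cut coordinates (distinct, sorted): [10, 22, 32, 33, 40, 51, 52, 63, 67, 77, 83, 97, 105, 114]

Fragments:
  [0,10): 10 bp
  [10,22): 12 bp
  [22,32): 10 bp
  [32,33): 1 bp
  [33,40): 7 bp
  [40,51): 11 bp
  [51,52): 1 bp
  [52,63): 11 bp
  [63,67): 4 bp
  [67,77): 10 bp
  [77,83): 6 bp
  [83,97): 14 bp
  [97,105): 8 bp
  [105,114): 9 bp
  [114,135): 21 bp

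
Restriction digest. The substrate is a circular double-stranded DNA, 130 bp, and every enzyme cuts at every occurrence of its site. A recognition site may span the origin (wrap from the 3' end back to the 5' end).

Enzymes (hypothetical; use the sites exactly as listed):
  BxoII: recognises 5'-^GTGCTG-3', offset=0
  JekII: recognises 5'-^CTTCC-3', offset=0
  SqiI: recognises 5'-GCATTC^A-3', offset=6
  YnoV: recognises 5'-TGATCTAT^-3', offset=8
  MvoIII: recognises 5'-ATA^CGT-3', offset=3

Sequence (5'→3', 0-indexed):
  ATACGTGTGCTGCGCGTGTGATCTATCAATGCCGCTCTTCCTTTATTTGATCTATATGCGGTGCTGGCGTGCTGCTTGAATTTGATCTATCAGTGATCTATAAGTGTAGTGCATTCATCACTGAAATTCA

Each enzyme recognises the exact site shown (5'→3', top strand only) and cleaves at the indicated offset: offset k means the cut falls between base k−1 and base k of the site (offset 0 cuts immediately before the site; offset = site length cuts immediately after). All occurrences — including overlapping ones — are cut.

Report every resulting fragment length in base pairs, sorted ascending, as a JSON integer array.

[3,5,8,10,11,15,17,19,20,22]

Site scan:
  BxoII GTGCTG/0: at [6, 60, 68] ⇒ [6, 60, 68]
  JekII CTTCC/0: at [36] ⇒ [36]
  SqiI GCATTCA/6: at [110] ⇒ [116]
  YnoV TGATCTAT/8: at [18, 47, 82, 93] ⇒ [26, 55, 90, 101]
  MvoIII ATACGT/3: at [0] ⇒ [3]

All cut coordinates (distinct, sorted): [3, 6, 26, 36, 55, 60, 68, 90, 101, 116]

Fragments:
  3→6: 3 bp
  6→26: 20 bp
  26→36: 10 bp
  36→55: 19 bp
  55→60: 5 bp
  60→68: 8 bp
  68→90: 22 bp
  90→101: 11 bp
  101→116: 15 bp
  116→3 (wrap): 130-116+3 = 17 bp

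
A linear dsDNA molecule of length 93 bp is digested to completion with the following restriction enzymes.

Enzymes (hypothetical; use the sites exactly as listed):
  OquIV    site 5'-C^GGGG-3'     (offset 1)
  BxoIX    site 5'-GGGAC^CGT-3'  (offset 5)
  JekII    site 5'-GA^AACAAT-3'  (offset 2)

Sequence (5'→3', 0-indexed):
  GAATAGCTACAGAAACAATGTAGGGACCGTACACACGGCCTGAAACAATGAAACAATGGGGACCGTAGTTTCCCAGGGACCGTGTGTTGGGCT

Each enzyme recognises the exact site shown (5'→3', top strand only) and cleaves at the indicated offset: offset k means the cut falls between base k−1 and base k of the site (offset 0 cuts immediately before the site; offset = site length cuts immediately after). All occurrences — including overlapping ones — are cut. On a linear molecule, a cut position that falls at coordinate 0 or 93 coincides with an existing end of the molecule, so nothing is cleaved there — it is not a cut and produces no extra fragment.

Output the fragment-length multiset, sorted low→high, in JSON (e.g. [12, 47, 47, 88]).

[8,12,13,13,14,16,17]

Site scan:
  OquIV (CGGGG, off=1): no sites
  BxoIX GGGACCGT/5: at [22, 58, 75] ⇒ [27, 63, 80]
  JekII GAAACAAT/2: at [11, 41, 49] ⇒ [13, 43, 51]

All cut coordinates (distinct, sorted): [13, 27, 43, 51, 63, 80]

Fragments:
  [0,13): 13 bp
  [13,27): 14 bp
  [27,43): 16 bp
  [43,51): 8 bp
  [51,63): 12 bp
  [63,80): 17 bp
  [80,93): 13 bp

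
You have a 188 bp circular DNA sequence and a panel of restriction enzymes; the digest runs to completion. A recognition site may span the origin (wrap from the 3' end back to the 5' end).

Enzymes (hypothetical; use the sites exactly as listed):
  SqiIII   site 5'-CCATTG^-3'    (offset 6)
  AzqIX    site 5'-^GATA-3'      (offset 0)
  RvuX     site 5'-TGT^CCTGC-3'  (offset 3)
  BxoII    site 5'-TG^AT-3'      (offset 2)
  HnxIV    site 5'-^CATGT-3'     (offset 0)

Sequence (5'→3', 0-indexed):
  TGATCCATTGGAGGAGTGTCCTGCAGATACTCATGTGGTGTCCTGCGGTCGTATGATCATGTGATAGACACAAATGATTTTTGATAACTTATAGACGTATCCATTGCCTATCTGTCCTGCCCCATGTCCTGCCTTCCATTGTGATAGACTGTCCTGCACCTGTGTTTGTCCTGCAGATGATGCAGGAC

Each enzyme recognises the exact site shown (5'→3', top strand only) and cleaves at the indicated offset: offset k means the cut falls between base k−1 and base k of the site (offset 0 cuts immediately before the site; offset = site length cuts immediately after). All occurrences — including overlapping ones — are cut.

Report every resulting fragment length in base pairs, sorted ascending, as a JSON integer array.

Per-enzyme occurrences:
  SqiIII CCATTG/6: at [4, 100, 135] ⇒ [10, 106, 141]
  AzqIX GATA/0: at [25, 62, 82, 142] ⇒ [25, 62, 82, 142]
  RvuX TGTCCTGC/3: at [16, 38, 112, 124, 149, 166] ⇒ [19, 41, 115, 127, 152, 169]
  BxoII TGAT/2: at [0, 53, 61, 74, 81, 141, 177] ⇒ [2, 55, 63, 76, 83, 143, 179]
  HnxIV CATGT/0: at [31, 57, 122] ⇒ [31, 57, 122]

Pooled cuts: [2, 10, 19, 25, 31, 41, 55, 57, 62, 63, 76, 82, 83, 106, 115, 122, 127, 141, 142, 143, 152, 169, 179]

Fragment lengths:
  2→10: 8 bp
  10→19: 9 bp
  19→25: 6 bp
  25→31: 6 bp
  31→41: 10 bp
  41→55: 14 bp
  55→57: 2 bp
  57→62: 5 bp
  62→63: 1 bp
  63→76: 13 bp
  76→82: 6 bp
  82→83: 1 bp
  83→106: 23 bp
  106→115: 9 bp
  115→122: 7 bp
  122→127: 5 bp
  127→141: 14 bp
  141→142: 1 bp
  142→143: 1 bp
  143→152: 9 bp
  152→169: 17 bp
  169→179: 10 bp
  179→2 (wrap): 188-179+2 = 11 bp

[1,1,1,1,2,5,5,6,6,6,7,8,9,9,9,10,10,11,13,14,14,17,23]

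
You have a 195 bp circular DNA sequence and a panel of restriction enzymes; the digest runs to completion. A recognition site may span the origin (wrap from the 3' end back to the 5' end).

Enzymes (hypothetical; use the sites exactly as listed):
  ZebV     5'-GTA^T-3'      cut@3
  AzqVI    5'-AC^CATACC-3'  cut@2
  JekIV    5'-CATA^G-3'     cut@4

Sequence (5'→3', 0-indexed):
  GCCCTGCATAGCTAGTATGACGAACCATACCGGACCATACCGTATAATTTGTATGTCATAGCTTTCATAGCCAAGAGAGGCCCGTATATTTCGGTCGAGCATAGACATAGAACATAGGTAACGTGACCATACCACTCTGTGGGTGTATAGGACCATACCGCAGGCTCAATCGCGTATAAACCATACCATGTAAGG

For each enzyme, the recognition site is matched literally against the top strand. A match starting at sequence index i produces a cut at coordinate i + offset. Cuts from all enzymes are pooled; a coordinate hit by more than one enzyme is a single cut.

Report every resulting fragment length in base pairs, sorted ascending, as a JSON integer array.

Per-enzyme occurrences:
  ZebV GTAT/3: at [14, 41, 50, 83, 144, 173] ⇒ [17, 44, 53, 86, 147, 176]
  AzqVI ACCATACC/2: at [23, 33, 125, 151, 179] ⇒ [25, 35, 127, 153, 181]
  JekIV CATAG/4: at [6, 56, 65, 99, 105, 112] ⇒ [10, 60, 69, 103, 109, 116]

Pooled cuts: [10, 17, 25, 35, 44, 53, 60, 69, 86, 103, 109, 116, 127, 147, 153, 176, 181]

Fragments:
  10→17: 7 bp
  17→25: 8 bp
  25→35: 10 bp
  35→44: 9 bp
  44→53: 9 bp
  53→60: 7 bp
  60→69: 9 bp
  69→86: 17 bp
  86→103: 17 bp
  103→109: 6 bp
  109→116: 7 bp
  116→127: 11 bp
  127→147: 20 bp
  147→153: 6 bp
  153→176: 23 bp
  176→181: 5 bp
  181→10 (wrap): 195-181+10 = 24 bp

[5,6,6,7,7,7,8,9,9,9,10,11,17,17,20,23,24]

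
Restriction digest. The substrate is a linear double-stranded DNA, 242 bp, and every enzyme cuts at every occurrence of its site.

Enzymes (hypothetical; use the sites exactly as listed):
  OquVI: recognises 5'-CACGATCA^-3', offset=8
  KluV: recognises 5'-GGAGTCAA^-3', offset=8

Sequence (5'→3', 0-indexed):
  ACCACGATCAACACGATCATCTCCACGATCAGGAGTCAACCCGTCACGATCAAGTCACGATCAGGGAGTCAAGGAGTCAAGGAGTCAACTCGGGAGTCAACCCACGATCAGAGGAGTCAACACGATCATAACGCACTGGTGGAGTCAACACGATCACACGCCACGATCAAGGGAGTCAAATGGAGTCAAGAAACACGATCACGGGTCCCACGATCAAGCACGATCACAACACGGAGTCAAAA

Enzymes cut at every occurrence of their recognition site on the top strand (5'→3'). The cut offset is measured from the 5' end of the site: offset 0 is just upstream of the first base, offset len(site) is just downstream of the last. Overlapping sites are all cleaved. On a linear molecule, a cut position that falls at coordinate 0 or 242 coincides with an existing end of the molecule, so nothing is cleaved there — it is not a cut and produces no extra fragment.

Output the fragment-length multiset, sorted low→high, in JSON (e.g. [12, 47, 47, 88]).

Per-enzyme occurrences:
  OquVI CACGATCA/8: at [2, 11, 23, 44, 55, 102, 120, 148, 161, 193, 208, 218] ⇒ [10, 19, 31, 52, 63, 110, 128, 156, 169, 201, 216, 226]
  KluV GGAGTCAA/8: at [31, 64, 72, 80, 92, 112, 140, 171, 181, 232] ⇒ [39, 72, 80, 88, 100, 120, 148, 179, 189, 240]

All cut coordinates (distinct, sorted): [10, 19, 31, 39, 52, 63, 72, 80, 88, 100, 110, 120, 128, 148, 156, 169, 179, 189, 201, 216, 226, 240]

Fragment lengths:
  [0,10): 10 bp
  [10,19): 9 bp
  [19,31): 12 bp
  [31,39): 8 bp
  [39,52): 13 bp
  [52,63): 11 bp
  [63,72): 9 bp
  [72,80): 8 bp
  [80,88): 8 bp
  [88,100): 12 bp
  [100,110): 10 bp
  [110,120): 10 bp
  [120,128): 8 bp
  [128,148): 20 bp
  [148,156): 8 bp
  [156,169): 13 bp
  [169,179): 10 bp
  [179,189): 10 bp
  [189,201): 12 bp
  [201,216): 15 bp
  [216,226): 10 bp
  [226,240): 14 bp
  [240,242): 2 bp

[2,8,8,8,8,8,9,9,10,10,10,10,10,10,11,12,12,12,13,13,14,15,20]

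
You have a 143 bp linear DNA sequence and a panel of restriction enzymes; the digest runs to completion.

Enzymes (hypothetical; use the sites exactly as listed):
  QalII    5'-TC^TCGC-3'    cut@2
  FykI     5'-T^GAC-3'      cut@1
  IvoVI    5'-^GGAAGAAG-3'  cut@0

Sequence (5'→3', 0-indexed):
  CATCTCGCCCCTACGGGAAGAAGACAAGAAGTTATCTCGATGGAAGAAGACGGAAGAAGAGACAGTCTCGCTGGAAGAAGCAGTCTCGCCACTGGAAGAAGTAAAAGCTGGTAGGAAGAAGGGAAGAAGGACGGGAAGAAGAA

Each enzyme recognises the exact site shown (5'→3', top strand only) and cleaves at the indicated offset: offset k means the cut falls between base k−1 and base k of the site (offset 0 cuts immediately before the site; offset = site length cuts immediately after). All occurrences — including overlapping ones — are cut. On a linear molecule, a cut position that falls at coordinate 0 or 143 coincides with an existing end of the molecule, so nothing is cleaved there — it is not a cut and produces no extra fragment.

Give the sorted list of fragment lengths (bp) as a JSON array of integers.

[4,5,8,8,10,10,11,12,13,16,20,26]

Scan for sites:
  QalII (TCTCGC, off=2): starts [2, 65, 83] → cuts [4, 67, 85]
  FykI (TGAC, off=1): no sites
  IvoVI (GGAAGAAG, off=0): starts [15, 41, 51, 72, 93, 113, 121, 133] → cuts [15, 41, 51, 72, 93, 113, 121, 133]

All cut coordinates (distinct, sorted): [4, 15, 41, 51, 67, 72, 85, 93, 113, 121, 133]

Fragment lengths:
  [0,4): 4 bp
  [4,15): 11 bp
  [15,41): 26 bp
  [41,51): 10 bp
  [51,67): 16 bp
  [67,72): 5 bp
  [72,85): 13 bp
  [85,93): 8 bp
  [93,113): 20 bp
  [113,121): 8 bp
  [121,133): 12 bp
  [133,143): 10 bp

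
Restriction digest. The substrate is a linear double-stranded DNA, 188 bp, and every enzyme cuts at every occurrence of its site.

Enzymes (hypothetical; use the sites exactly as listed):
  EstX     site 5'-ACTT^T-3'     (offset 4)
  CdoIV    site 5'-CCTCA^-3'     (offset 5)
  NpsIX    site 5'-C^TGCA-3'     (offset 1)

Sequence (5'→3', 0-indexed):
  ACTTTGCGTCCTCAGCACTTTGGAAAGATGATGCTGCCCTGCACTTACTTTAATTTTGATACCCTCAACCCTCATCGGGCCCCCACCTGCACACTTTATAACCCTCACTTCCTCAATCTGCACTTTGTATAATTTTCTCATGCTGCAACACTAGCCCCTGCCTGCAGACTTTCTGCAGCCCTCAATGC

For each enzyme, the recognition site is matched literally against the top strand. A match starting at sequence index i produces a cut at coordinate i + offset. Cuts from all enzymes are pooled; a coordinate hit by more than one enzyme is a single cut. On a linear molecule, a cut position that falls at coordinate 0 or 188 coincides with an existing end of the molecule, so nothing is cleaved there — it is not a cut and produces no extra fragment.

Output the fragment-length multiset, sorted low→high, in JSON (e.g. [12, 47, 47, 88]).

[2,3,4,4,6,7,7,8,9,9,10,11,11,11,13,17,18,19,19]

Scan for sites:
  EstX (ACTTT, off=4): starts [0, 16, 46, 92, 121, 167] → cuts [4, 20, 50, 96, 125, 171]
  CdoIV (CCTCA, off=5): starts [9, 62, 69, 102, 110, 179] → cuts [14, 67, 74, 107, 115, 184]
  NpsIX (CTGCA, off=1): starts [38, 86, 117, 142, 161, 172] → cuts [39, 87, 118, 143, 162, 173]

All cut coordinates (distinct, sorted): [4, 14, 20, 39, 50, 67, 74, 87, 96, 107, 115, 118, 125, 143, 162, 171, 173, 184]

Fragments:
  [0,4): 4 bp
  [4,14): 10 bp
  [14,20): 6 bp
  [20,39): 19 bp
  [39,50): 11 bp
  [50,67): 17 bp
  [67,74): 7 bp
  [74,87): 13 bp
  [87,96): 9 bp
  [96,107): 11 bp
  [107,115): 8 bp
  [115,118): 3 bp
  [118,125): 7 bp
  [125,143): 18 bp
  [143,162): 19 bp
  [162,171): 9 bp
  [171,173): 2 bp
  [173,184): 11 bp
  [184,188): 4 bp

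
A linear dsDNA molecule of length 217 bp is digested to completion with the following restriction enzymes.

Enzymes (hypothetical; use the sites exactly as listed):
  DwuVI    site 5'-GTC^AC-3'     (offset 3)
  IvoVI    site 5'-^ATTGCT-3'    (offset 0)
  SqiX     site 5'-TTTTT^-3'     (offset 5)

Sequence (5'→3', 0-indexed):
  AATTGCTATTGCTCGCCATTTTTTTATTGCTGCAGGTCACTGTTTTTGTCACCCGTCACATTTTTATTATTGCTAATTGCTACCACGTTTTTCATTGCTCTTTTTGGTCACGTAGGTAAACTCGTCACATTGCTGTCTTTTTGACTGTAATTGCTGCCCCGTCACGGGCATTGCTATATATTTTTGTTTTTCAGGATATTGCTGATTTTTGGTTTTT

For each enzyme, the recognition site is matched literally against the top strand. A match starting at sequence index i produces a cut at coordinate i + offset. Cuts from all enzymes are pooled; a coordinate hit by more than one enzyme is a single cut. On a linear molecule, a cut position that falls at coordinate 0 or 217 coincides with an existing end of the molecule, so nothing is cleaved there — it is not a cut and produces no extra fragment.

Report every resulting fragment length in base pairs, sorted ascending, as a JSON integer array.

Scan for sites:
  DwuVI GTCAC/3: at [35, 47, 54, 106, 123, 160] ⇒ [38, 50, 57, 109, 126, 163]
  IvoVI ATTGCT/0: at [1, 7, 25, 68, 75, 93, 128, 149, 169, 197] ⇒ [1, 7, 25, 68, 75, 93, 128, 149, 169, 197]
  SqiX TTTTT/5: at [18, 19, 20, 42, 60, 87, 100, 137, 180, 186, 205, 212] ⇒ [23, 24, 25, 47, 65, 92, 105, 142, 185, 191, 210] (position 217 is a terminus of the linear molecule — no cut)

All cut coordinates (distinct, sorted): [1, 7, 23, 24, 25, 38, 47, 50, 57, 65, 68, 75, 92, 93, 105, 109, 126, 128, 142, 149, 163, 169, 185, 191, 197, 210]

Fragments:
  [0,1): 1 bp
  [1,7): 6 bp
  [7,23): 16 bp
  [23,24): 1 bp
  [24,25): 1 bp
  [25,38): 13 bp
  [38,47): 9 bp
  [47,50): 3 bp
  [50,57): 7 bp
  [57,65): 8 bp
  [65,68): 3 bp
  [68,75): 7 bp
  [75,92): 17 bp
  [92,93): 1 bp
  [93,105): 12 bp
  [105,109): 4 bp
  [109,126): 17 bp
  [126,128): 2 bp
  [128,142): 14 bp
  [142,149): 7 bp
  [149,163): 14 bp
  [163,169): 6 bp
  [169,185): 16 bp
  [185,191): 6 bp
  [191,197): 6 bp
  [197,210): 13 bp
  [210,217): 7 bp

[1,1,1,1,2,3,3,4,6,6,6,6,7,7,7,7,8,9,12,13,13,14,14,16,16,17,17]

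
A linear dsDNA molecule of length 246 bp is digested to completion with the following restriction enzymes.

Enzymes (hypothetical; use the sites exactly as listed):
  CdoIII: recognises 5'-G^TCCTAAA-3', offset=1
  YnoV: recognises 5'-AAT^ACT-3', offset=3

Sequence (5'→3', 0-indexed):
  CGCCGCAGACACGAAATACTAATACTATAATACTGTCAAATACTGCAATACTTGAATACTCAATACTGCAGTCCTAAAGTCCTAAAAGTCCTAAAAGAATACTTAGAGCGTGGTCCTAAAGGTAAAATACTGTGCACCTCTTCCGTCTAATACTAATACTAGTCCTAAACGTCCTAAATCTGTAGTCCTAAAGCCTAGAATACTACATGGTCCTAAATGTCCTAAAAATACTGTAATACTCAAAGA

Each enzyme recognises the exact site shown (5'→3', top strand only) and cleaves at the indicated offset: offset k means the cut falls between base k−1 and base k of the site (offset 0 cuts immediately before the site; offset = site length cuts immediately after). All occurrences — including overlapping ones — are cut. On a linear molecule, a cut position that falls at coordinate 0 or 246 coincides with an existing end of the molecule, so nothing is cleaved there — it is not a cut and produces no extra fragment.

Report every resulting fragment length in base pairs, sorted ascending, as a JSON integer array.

[5,6,6,7,7,8,8,8,8,8,9,9,9,9,9,10,10,12,13,14,15,16,17,23]

Scan for sites:
  CdoIII GTCCTAAA/1: at [70, 78, 87, 112, 161, 170, 184, 209, 218] ⇒ [71, 79, 88, 113, 162, 171, 185, 210, 219]
  YnoV AATACT/3: at [14, 20, 28, 38, 46, 54, 61, 97, 125, 148, 154, 198, 226, 234] ⇒ [17, 23, 31, 41, 49, 57, 64, 100, 128, 151, 157, 201, 229, 237]

All cut coordinates (distinct, sorted): [17, 23, 31, 41, 49, 57, 64, 71, 79, 88, 100, 113, 128, 151, 157, 162, 171, 185, 201, 210, 219, 229, 237]

Fragment lengths:
  [0,17): 17 bp
  [17,23): 6 bp
  [23,31): 8 bp
  [31,41): 10 bp
  [41,49): 8 bp
  [49,57): 8 bp
  [57,64): 7 bp
  [64,71): 7 bp
  [71,79): 8 bp
  [79,88): 9 bp
  [88,100): 12 bp
  [100,113): 13 bp
  [113,128): 15 bp
  [128,151): 23 bp
  [151,157): 6 bp
  [157,162): 5 bp
  [162,171): 9 bp
  [171,185): 14 bp
  [185,201): 16 bp
  [201,210): 9 bp
  [210,219): 9 bp
  [219,229): 10 bp
  [229,237): 8 bp
  [237,246): 9 bp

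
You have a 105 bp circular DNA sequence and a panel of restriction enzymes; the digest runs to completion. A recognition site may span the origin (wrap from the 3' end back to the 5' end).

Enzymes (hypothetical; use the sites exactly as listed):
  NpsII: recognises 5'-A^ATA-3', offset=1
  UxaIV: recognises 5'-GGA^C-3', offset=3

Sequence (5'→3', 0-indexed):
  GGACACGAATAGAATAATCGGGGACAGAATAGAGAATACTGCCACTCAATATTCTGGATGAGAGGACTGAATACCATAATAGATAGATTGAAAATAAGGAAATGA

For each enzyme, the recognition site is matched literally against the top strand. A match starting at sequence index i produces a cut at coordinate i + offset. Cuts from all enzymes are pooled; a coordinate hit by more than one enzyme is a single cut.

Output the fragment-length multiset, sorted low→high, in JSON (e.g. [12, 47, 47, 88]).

[4,4,5,5,7,8,11,13,15,15,18]

Per-enzyme occurrences:
  NpsII AATA/1: at [7, 12, 27, 34, 47, 69, 77, 92] ⇒ [8, 13, 28, 35, 48, 70, 78, 93]
  UxaIV GGAC/3: at [0, 21, 63] ⇒ [3, 24, 66]

All cut coordinates (distinct, sorted): [3, 8, 13, 24, 28, 35, 48, 66, 70, 78, 93]

Fragments:
  3→8: 5 bp
  8→13: 5 bp
  13→24: 11 bp
  24→28: 4 bp
  28→35: 7 bp
  35→48: 13 bp
  48→66: 18 bp
  66→70: 4 bp
  70→78: 8 bp
  78→93: 15 bp
  93→3 (wrap): 105-93+3 = 15 bp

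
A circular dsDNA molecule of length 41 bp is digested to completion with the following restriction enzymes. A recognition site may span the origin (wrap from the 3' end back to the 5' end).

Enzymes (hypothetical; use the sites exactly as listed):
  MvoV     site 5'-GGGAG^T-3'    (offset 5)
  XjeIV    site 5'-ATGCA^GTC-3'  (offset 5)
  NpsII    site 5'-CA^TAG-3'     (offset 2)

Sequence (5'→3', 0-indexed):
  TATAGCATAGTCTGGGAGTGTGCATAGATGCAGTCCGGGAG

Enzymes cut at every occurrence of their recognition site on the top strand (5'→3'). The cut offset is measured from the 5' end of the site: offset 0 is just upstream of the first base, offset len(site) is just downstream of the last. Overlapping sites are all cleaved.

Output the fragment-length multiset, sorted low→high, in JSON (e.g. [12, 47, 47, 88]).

Scan for sites:
  MvoV GGGAGT/5: at [13, 36] ⇒ [0, 18]
  XjeIV ATGCAGTC/5: at [27] ⇒ [32]
  NpsII CATAG/2: at [5, 22] ⇒ [7, 24]

Pooled cuts: [0, 7, 18, 24, 32]

Fragments:
  0→7: 7 bp
  7→18: 11 bp
  18→24: 6 bp
  24→32: 8 bp
  32→0 (wrap): 41-32+0 = 9 bp

[6,7,8,9,11]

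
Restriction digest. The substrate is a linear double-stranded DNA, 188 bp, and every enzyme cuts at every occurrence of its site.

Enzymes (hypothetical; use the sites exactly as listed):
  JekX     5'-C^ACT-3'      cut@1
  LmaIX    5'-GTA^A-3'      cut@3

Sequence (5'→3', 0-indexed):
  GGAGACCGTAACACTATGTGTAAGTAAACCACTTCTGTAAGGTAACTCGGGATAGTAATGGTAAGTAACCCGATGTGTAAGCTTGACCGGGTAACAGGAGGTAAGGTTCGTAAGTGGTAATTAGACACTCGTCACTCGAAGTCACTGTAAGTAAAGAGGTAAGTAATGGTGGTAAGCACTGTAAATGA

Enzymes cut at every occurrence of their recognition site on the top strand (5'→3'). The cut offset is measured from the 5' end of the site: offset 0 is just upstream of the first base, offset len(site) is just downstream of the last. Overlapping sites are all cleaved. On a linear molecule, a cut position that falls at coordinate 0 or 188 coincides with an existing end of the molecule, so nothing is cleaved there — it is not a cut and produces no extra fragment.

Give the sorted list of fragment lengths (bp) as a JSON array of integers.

[2,3,4,4,4,4,4,5,5,6,6,6,7,7,7,8,9,9,9,10,10,10,10,12,13,14]

Per-enzyme occurrences:
  JekX CACT/1: at [11, 29, 125, 132, 142, 176] ⇒ [12, 30, 126, 133, 143, 177]
  LmaIX GTAA/3: at [7, 19, 23, 36, 41, 54, 60, 64, 76, 90, 100, 109, 116, 146, 150, 158, 162, 171, 180] ⇒ [10, 22, 26, 39, 44, 57, 63, 67, 79, 93, 103, 112, 119, 149, 153, 161, 165, 174, 183]

Pooled cuts: [10, 12, 22, 26, 30, 39, 44, 57, 63, 67, 79, 93, 103, 112, 119, 126, 133, 143, 149, 153, 161, 165, 174, 177, 183]

Fragment lengths:
  [0,10): 10 bp
  [10,12): 2 bp
  [12,22): 10 bp
  [22,26): 4 bp
  [26,30): 4 bp
  [30,39): 9 bp
  [39,44): 5 bp
  [44,57): 13 bp
  [57,63): 6 bp
  [63,67): 4 bp
  [67,79): 12 bp
  [79,93): 14 bp
  [93,103): 10 bp
  [103,112): 9 bp
  [112,119): 7 bp
  [119,126): 7 bp
  [126,133): 7 bp
  [133,143): 10 bp
  [143,149): 6 bp
  [149,153): 4 bp
  [153,161): 8 bp
  [161,165): 4 bp
  [165,174): 9 bp
  [174,177): 3 bp
  [177,183): 6 bp
  [183,188): 5 bp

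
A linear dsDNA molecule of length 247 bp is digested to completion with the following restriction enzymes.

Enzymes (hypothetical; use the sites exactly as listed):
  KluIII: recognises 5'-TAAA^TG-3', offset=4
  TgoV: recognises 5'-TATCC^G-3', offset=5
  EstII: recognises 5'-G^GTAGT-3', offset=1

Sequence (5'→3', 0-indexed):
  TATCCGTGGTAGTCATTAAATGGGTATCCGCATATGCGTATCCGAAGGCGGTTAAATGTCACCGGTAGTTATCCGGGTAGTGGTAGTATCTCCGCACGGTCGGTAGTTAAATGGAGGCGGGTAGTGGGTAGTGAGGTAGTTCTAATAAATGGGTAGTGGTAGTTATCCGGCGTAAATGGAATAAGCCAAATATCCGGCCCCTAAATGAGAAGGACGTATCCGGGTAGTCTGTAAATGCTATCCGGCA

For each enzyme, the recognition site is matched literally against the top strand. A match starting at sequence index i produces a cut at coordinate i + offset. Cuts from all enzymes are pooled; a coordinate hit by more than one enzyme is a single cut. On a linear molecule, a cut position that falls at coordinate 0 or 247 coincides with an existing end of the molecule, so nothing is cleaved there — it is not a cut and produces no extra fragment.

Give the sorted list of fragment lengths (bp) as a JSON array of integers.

[2,2,3,3,4,5,6,6,7,8,8,8,8,9,9,9,10,10,10,12,12,13,14,14,16,19,20]

Per-enzyme occurrences:
  KluIII TAAATG/4: at [16, 52, 107, 145, 172, 201, 231] ⇒ [20, 56, 111, 149, 176, 205, 235]
  TgoV TATCCG/5: at [0, 24, 38, 69, 163, 190, 216, 238] ⇒ [5, 29, 43, 74, 168, 195, 221, 243]
  EstII GGTAGT/1: at [7, 63, 75, 81, 101, 119, 126, 134, 151, 157, 222] ⇒ [8, 64, 76, 82, 102, 120, 127, 135, 152, 158, 223]

All cut coordinates (distinct, sorted): [5, 8, 20, 29, 43, 56, 64, 74, 76, 82, 102, 111, 120, 127, 135, 149, 152, 158, 168, 176, 195, 205, 221, 223, 235, 243]

Fragment lengths:
  [0,5): 5 bp
  [5,8): 3 bp
  [8,20): 12 bp
  [20,29): 9 bp
  [29,43): 14 bp
  [43,56): 13 bp
  [56,64): 8 bp
  [64,74): 10 bp
  [74,76): 2 bp
  [76,82): 6 bp
  [82,102): 20 bp
  [102,111): 9 bp
  [111,120): 9 bp
  [120,127): 7 bp
  [127,135): 8 bp
  [135,149): 14 bp
  [149,152): 3 bp
  [152,158): 6 bp
  [158,168): 10 bp
  [168,176): 8 bp
  [176,195): 19 bp
  [195,205): 10 bp
  [205,221): 16 bp
  [221,223): 2 bp
  [223,235): 12 bp
  [235,243): 8 bp
  [243,247): 4 bp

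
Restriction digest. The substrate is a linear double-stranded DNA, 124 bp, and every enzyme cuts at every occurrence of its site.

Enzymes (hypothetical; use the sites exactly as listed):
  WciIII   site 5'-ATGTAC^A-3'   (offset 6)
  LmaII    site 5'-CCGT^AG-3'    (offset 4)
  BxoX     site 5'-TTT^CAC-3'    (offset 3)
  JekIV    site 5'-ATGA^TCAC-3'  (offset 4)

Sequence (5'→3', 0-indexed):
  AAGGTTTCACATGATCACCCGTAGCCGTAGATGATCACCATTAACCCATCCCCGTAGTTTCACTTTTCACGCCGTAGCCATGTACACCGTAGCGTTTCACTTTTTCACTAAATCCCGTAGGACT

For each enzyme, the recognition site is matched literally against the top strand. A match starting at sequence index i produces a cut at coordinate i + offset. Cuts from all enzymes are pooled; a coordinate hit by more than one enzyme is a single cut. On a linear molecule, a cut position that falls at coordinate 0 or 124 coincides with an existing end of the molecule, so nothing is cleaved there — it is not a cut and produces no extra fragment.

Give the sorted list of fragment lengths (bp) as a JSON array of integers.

[5,5,6,6,6,7,7,7,7,8,8,8,10,13,21]

Site scan:
  WciIII (ATGTACA, off=6): starts [79] → cuts [85]
  LmaII (CCGTAG, off=4): starts [18, 24, 51, 71, 86, 114] → cuts [22, 28, 55, 75, 90, 118]
  BxoX (TTTCAC, off=3): starts [4, 57, 64, 94, 102] → cuts [7, 60, 67, 97, 105]
  JekIV (ATGATCAC, off=4): starts [10, 30] → cuts [14, 34]

Pooled cuts: [7, 14, 22, 28, 34, 55, 60, 67, 75, 85, 90, 97, 105, 118]

Fragment lengths:
  [0,7): 7 bp
  [7,14): 7 bp
  [14,22): 8 bp
  [22,28): 6 bp
  [28,34): 6 bp
  [34,55): 21 bp
  [55,60): 5 bp
  [60,67): 7 bp
  [67,75): 8 bp
  [75,85): 10 bp
  [85,90): 5 bp
  [90,97): 7 bp
  [97,105): 8 bp
  [105,118): 13 bp
  [118,124): 6 bp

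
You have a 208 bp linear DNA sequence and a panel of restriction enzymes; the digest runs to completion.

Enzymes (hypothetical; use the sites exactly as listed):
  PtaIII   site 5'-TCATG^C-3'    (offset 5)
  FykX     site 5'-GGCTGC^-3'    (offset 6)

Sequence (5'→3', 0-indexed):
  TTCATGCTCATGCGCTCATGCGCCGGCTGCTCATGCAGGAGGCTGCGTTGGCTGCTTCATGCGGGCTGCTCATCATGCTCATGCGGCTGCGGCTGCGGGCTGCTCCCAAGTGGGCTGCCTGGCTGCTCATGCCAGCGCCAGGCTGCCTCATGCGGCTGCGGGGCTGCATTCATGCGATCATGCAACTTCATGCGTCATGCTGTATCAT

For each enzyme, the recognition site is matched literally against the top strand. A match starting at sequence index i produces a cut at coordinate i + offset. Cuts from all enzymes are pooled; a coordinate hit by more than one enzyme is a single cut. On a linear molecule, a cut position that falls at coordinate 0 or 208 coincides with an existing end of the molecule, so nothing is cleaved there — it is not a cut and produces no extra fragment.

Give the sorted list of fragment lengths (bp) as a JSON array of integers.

[5,5,6,6,6,6,6,6,7,7,7,7,7,8,8,8,8,8,8,9,9,10,10,11,15,15]

Per-enzyme occurrences:
  PtaIII TCATGC/5: at [1, 7, 15, 30, 56, 72, 78, 126, 147, 169, 177, 187, 194] ⇒ [6, 12, 20, 35, 61, 77, 83, 131, 152, 174, 182, 192, 199]
  FykX GGCTGC/6: at [24, 40, 49, 63, 84, 90, 97, 112, 120, 140, 153, 161] ⇒ [30, 46, 55, 69, 90, 96, 103, 118, 126, 146, 159, 167]

All cut coordinates (distinct, sorted): [6, 12, 20, 30, 35, 46, 55, 61, 69, 77, 83, 90, 96, 103, 118, 126, 131, 146, 152, 159, 167, 174, 182, 192, 199]

Fragment lengths:
  [0,6): 6 bp
  [6,12): 6 bp
  [12,20): 8 bp
  [20,30): 10 bp
  [30,35): 5 bp
  [35,46): 11 bp
  [46,55): 9 bp
  [55,61): 6 bp
  [61,69): 8 bp
  [69,77): 8 bp
  [77,83): 6 bp
  [83,90): 7 bp
  [90,96): 6 bp
  [96,103): 7 bp
  [103,118): 15 bp
  [118,126): 8 bp
  [126,131): 5 bp
  [131,146): 15 bp
  [146,152): 6 bp
  [152,159): 7 bp
  [159,167): 8 bp
  [167,174): 7 bp
  [174,182): 8 bp
  [182,192): 10 bp
  [192,199): 7 bp
  [199,208): 9 bp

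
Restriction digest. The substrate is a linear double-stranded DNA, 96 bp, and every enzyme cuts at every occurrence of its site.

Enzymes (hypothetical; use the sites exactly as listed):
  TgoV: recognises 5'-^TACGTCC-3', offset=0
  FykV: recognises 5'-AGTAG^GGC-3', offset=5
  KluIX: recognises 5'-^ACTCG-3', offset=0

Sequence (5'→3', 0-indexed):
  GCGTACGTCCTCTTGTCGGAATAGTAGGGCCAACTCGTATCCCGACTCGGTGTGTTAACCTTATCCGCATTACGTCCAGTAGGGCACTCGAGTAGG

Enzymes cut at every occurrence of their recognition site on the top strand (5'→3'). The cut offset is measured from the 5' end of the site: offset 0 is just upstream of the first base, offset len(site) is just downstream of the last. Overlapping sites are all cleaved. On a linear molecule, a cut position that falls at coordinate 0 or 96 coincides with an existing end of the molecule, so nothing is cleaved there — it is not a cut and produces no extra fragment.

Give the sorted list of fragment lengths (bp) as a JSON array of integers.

Site scan:
  TgoV TACGTCC/0: at [3, 70] ⇒ [3, 70]
  FykV AGTAGGGC/5: at [22, 77] ⇒ [27, 82]
  KluIX ACTCG/0: at [32, 44, 85] ⇒ [32, 44, 85]

Pooled cuts: [3, 27, 32, 44, 70, 82, 85]

Fragment lengths:
  [0,3): 3 bp
  [3,27): 24 bp
  [27,32): 5 bp
  [32,44): 12 bp
  [44,70): 26 bp
  [70,82): 12 bp
  [82,85): 3 bp
  [85,96): 11 bp

[3,3,5,11,12,12,24,26]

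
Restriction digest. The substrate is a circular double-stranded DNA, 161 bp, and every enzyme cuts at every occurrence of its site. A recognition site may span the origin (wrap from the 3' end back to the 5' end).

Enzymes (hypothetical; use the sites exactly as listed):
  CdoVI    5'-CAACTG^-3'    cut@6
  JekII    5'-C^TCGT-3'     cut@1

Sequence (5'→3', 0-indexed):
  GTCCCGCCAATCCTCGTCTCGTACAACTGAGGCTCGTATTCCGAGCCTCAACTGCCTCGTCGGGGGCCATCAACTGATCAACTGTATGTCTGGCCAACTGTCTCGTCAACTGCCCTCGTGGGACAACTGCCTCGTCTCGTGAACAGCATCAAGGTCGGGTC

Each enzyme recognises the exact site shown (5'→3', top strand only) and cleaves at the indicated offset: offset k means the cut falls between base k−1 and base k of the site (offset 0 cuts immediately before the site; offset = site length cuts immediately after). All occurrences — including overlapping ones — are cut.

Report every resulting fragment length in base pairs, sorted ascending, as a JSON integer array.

Site scan:
  CdoVI CAACTG/6: at [23, 48, 70, 78, 94, 106, 123] ⇒ [29, 54, 76, 84, 100, 112, 129]
  JekII CTCGT/1: at [12, 17, 32, 55, 101, 114, 130, 135] ⇒ [13, 18, 33, 56, 102, 115, 131, 136]

Pooled cuts: [13, 18, 29, 33, 54, 56, 76, 84, 100, 102, 112, 115, 129, 131, 136]

Fragment lengths:
  13→18: 5 bp
  18→29: 11 bp
  29→33: 4 bp
  33→54: 21 bp
  54→56: 2 bp
  56→76: 20 bp
  76→84: 8 bp
  84→100: 16 bp
  100→102: 2 bp
  102→112: 10 bp
  112→115: 3 bp
  115→129: 14 bp
  129→131: 2 bp
  131→136: 5 bp
  136→13 (wrap): 161-136+13 = 38 bp

[2,2,2,3,4,5,5,8,10,11,14,16,20,21,38]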